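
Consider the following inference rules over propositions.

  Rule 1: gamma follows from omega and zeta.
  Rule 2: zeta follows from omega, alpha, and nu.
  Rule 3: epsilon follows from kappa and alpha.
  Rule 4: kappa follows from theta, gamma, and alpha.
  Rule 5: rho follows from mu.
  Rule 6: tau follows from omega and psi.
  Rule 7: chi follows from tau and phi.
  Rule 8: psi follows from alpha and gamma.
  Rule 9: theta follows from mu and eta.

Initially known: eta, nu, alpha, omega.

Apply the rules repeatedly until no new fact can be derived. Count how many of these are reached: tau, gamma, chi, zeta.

3

omega, alpha, and nu hold, so zeta follows (Rule 2).
From omega and zeta, Rule 1 gives gamma.
From alpha and gamma, Rule 8 gives psi.
From omega and psi, Rule 6 gives tau.
tau: reached.
gamma: reached.
chi would need tau and phi (Rule 7), but phi is never established.
zeta: reached.
Reached: tau, gamma, and zeta — 3 of the 4.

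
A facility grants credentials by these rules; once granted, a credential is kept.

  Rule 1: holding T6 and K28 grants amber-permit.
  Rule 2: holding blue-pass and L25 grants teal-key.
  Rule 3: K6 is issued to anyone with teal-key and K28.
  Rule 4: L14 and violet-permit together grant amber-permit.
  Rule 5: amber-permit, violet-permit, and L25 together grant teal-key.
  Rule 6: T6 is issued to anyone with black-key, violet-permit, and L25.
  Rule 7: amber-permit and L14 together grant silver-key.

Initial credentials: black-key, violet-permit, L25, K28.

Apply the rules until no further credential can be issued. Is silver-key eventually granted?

silver-key would need amber-permit and L14 (Rule 7), but L14 is never granted.

No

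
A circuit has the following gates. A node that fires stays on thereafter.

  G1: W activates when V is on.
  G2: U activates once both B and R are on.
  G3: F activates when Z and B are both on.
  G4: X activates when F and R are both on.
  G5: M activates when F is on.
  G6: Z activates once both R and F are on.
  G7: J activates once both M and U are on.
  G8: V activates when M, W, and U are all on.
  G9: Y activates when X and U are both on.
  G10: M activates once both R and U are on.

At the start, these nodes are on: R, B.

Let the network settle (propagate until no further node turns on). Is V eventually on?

V would need M, W, and U (G8), but W never turns on.

No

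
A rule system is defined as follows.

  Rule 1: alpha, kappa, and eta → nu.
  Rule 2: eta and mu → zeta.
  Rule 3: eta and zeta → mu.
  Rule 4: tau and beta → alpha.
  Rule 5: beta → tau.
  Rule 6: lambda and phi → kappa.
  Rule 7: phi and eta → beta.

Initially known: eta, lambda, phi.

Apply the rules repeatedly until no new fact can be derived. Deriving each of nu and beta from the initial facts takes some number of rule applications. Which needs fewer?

beta

beta: From phi and eta, Rule 7 gives beta. [1 rule application]
nu: From phi and eta, Rule 7 gives beta. lambda and phi hold, so kappa follows (Rule 6). From beta, Rule 5 gives tau. From tau and beta, Rule 4 gives alpha. alpha, kappa, and eta hold, so nu follows (Rule 1). [5 rule applications]
beta needs fewer.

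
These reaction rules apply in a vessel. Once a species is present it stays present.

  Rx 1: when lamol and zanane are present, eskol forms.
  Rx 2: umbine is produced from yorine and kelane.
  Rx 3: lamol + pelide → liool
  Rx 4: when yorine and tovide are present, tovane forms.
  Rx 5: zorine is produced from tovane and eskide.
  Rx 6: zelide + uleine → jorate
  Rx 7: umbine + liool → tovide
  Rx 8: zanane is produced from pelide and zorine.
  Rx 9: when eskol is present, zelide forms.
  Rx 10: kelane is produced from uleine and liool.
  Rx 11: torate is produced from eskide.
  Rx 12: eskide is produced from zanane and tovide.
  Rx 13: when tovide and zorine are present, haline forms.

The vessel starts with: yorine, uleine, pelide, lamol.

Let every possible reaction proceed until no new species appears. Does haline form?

haline would need tovide and zorine (Rx 13), but zorine never forms.

No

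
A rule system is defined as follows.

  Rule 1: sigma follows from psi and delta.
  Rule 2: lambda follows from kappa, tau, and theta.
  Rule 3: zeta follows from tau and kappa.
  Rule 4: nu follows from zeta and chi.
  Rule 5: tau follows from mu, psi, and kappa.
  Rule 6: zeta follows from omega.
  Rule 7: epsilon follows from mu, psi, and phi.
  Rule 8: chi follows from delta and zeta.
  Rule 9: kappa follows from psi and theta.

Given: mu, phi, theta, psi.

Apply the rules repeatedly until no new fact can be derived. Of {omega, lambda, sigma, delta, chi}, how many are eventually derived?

psi and theta hold, so kappa follows (Rule 9).
From mu, psi, and kappa, Rule 5 gives tau.
kappa, tau, and theta hold, so lambda follows (Rule 2).
No rule produces omega, and it is not given.
lambda: reached.
sigma would need psi and delta (Rule 1), but delta is never established.
No rule produces delta, and it is not given.
chi would need delta and zeta (Rule 8), but delta is never established.
Reached: lambda — 1 of the 5.

1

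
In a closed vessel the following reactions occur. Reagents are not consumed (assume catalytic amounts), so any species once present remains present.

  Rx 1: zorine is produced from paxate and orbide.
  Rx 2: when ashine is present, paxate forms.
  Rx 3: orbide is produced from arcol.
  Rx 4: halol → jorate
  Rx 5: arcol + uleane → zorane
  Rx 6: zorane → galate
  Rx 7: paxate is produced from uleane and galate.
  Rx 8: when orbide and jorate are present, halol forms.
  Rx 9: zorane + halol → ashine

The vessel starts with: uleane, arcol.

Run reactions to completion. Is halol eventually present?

No

halol would need orbide and jorate (Rx 8), but jorate never forms.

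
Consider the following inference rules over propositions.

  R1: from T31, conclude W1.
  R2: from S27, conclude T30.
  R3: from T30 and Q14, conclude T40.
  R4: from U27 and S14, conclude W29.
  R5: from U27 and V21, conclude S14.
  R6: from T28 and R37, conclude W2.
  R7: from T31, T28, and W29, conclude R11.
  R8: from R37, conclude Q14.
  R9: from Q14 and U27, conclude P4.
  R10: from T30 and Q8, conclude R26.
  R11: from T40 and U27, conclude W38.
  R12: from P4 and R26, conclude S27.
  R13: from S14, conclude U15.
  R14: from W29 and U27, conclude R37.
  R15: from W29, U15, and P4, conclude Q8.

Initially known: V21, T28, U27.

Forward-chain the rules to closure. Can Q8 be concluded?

From U27 and V21, R5 gives S14.
From S14, R13 gives U15.
From U27 and S14, R4 gives W29.
W29 and U27 hold, so R37 follows (R14).
R37 holds, so Q14 follows (R8).
From Q14 and U27, R9 gives P4.
W29, U15, and P4 hold, so Q8 follows (R15).

Yes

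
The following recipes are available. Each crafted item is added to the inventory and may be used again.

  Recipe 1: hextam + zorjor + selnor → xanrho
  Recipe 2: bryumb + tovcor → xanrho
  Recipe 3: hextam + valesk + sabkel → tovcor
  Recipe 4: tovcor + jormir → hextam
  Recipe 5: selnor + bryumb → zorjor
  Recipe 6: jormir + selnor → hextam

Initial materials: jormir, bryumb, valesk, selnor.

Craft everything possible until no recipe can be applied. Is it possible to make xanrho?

Yes

jormir + selnor → hextam (Recipe 6).
Using Recipe 5, selnor and bryumb make zorjor.
Using Recipe 1, hextam, zorjor, and selnor make xanrho.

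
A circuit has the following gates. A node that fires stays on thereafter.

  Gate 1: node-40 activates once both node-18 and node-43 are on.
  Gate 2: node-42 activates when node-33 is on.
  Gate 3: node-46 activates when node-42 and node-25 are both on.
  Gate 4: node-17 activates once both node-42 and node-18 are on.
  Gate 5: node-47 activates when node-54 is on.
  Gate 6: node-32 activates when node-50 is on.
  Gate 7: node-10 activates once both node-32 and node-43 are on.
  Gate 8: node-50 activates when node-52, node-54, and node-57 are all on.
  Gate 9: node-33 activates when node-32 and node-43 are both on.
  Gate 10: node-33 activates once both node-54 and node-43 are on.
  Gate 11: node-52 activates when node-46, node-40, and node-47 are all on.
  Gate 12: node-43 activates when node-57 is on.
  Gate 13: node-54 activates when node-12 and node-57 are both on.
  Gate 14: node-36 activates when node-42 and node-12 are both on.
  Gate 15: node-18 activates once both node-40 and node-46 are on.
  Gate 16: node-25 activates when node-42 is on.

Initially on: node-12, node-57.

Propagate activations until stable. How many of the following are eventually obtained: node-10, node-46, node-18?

node-12 and node-57 are on, so node-54 activates (Gate 13).
node-57 is on, so node-43 activates (Gate 12).
Gate 10: node-54 and node-43 on → node-33 on.
Gate 2: node-33 on → node-42 on.
node-42 is on, so node-25 activates (Gate 16).
node-42 and node-25 are on, so node-46 activates (Gate 3).
node-10 would need node-32 and node-43 (Gate 7), but node-32 never turns on.
node-46: reached.
node-18 would need node-40 and node-46 (Gate 15), but node-40 never turns on.
Reached: node-46 — 1 of the 3.

1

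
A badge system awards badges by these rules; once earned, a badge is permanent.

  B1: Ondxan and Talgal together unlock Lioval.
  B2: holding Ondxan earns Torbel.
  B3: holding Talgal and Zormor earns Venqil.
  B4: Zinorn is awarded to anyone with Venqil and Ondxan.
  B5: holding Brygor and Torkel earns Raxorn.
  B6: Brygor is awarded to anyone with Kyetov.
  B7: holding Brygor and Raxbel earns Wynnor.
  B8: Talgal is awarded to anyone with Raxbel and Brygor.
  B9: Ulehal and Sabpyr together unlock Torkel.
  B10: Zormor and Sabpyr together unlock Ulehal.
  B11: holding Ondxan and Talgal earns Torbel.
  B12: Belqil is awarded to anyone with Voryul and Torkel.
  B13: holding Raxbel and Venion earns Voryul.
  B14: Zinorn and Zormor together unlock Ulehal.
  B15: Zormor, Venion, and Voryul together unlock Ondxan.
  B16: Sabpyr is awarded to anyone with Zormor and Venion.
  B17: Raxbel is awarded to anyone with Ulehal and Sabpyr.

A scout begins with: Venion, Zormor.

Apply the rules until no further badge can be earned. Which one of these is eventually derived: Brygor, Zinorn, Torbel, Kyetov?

With Zormor and Venion, Sabpyr is earned (B16).
With Zormor and Sabpyr, Ulehal is earned (B10).
With Ulehal and Sabpyr, Raxbel is earned (B17).
With Raxbel and Venion, Voryul is earned (B13).
With Zormor, Venion, and Voryul, Ondxan is earned (B15).
With Ondxan, Torbel is earned (B2).
Brygor would need Kyetov (B6), but Kyetov is never earned. Zinorn would need Venqil and Ondxan (B4), but Venqil is never earned. No rule produces Kyetov, and it is not given.

Torbel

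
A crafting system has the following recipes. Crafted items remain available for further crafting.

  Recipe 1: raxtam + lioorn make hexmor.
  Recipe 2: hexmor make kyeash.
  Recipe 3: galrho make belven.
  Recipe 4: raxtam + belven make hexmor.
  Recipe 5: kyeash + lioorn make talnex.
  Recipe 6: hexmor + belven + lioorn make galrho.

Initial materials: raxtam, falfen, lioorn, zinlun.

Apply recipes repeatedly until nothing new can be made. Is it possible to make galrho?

galrho would need hexmor, belven, and lioorn (Recipe 6), but belven is never obtained.

No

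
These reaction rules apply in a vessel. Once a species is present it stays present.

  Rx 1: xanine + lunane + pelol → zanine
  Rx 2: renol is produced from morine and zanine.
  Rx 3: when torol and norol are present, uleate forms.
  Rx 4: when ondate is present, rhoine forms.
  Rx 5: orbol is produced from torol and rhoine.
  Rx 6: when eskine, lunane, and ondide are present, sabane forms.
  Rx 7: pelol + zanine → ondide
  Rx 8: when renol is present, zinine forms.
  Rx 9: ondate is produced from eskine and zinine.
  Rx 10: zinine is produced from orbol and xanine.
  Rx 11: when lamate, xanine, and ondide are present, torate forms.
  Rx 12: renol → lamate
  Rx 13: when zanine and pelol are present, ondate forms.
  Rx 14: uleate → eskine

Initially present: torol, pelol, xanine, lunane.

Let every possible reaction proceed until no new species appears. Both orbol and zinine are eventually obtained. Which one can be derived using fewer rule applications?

orbol

orbol: xanine, lunane, and pelol present → zanine forms (Rx 1). zanine and pelol present → ondate forms (Rx 13). ondate present → rhoine forms (Rx 4). torol and rhoine present → orbol forms (Rx 5). [4 rule applications]
zinine: xanine, lunane, and pelol present → zanine forms (Rx 1). zanine and pelol present → ondate forms (Rx 13). ondate present → rhoine forms (Rx 4). torol and rhoine present → orbol forms (Rx 5). orbol and xanine present → zinine forms (Rx 10). [5 rule applications]
orbol needs fewer.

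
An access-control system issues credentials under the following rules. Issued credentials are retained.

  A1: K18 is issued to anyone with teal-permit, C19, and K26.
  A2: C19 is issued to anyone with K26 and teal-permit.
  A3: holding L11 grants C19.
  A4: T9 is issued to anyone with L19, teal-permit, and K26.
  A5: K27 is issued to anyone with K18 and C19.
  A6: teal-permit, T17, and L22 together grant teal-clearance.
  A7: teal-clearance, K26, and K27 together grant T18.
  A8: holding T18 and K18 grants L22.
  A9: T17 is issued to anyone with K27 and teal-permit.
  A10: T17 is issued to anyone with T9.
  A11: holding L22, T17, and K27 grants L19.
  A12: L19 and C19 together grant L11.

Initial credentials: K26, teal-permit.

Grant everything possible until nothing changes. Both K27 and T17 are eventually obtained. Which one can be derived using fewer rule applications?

K27

K27: Holding K26 and teal-permit grants C19 (A2). Holding teal-permit, C19, and K26 grants K18 (A1). Holding K18 and C19 grants K27 (A5). [3 rule applications]
T17: Holding K26 and teal-permit grants C19 (A2). Holding teal-permit, C19, and K26 grants K18 (A1). Holding K18 and C19 grants K27 (A5). Holding K27 and teal-permit grants T17 (A9). [4 rule applications]
K27 needs fewer.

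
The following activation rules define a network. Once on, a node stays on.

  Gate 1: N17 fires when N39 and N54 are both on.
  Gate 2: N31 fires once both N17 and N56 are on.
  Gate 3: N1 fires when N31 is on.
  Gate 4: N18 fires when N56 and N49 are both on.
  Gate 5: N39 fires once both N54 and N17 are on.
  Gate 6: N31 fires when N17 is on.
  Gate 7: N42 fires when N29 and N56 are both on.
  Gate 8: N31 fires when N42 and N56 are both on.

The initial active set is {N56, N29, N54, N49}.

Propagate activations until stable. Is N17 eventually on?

No

N17 would need N39 and N54 (Gate 1), but N39 never turns on.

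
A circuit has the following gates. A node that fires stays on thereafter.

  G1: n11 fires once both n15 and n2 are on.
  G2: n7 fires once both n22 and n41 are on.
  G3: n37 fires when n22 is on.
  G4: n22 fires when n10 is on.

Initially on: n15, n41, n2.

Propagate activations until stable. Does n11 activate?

Yes

n15 and n2 are on, so n11 fires (G1).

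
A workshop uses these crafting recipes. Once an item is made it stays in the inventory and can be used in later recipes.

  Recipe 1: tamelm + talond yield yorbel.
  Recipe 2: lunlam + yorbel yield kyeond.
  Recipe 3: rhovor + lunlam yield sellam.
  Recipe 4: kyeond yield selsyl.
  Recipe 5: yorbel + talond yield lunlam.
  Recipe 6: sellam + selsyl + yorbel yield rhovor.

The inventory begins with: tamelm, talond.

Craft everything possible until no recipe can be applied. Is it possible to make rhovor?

rhovor would need sellam, selsyl, and yorbel (Recipe 6), but sellam is never obtained.

No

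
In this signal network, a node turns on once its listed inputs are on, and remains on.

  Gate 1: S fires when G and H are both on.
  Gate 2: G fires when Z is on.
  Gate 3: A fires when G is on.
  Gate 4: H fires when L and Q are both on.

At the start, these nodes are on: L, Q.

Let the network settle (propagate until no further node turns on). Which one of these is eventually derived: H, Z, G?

H

L and Q are on, so H fires (Gate 4).
G would need Z (Gate 2), but Z never turns on. No rule produces Z, and it is not given.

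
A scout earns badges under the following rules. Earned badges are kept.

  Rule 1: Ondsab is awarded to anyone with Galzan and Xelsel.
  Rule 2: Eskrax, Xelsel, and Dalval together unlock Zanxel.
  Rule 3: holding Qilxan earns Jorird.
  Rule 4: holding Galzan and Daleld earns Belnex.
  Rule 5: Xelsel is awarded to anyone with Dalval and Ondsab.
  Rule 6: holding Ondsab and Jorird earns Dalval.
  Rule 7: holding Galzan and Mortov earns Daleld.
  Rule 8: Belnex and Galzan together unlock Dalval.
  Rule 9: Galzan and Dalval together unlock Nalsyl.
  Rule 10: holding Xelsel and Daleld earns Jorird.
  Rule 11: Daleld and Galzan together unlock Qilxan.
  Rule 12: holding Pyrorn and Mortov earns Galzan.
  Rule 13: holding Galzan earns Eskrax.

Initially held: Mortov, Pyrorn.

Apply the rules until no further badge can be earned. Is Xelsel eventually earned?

Xelsel would need Dalval and Ondsab (Rule 5), but Ondsab is never earned.

No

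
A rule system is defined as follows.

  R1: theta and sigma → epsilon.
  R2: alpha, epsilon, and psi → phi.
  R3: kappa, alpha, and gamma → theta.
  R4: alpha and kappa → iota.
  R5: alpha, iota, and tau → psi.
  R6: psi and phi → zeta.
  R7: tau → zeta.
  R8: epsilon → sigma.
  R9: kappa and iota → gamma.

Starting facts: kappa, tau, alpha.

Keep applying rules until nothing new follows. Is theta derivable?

Yes

From alpha and kappa, R4 gives iota.
kappa and iota hold, so gamma follows (R9).
From kappa, alpha, and gamma, R3 gives theta.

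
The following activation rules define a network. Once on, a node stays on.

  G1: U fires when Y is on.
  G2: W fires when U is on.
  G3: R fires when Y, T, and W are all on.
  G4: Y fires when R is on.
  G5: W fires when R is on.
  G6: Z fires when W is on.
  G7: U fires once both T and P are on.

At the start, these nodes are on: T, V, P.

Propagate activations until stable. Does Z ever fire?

Yes

T and P are on, so U fires (G7).
U is on, so W fires (G2).
G6: W on → Z on.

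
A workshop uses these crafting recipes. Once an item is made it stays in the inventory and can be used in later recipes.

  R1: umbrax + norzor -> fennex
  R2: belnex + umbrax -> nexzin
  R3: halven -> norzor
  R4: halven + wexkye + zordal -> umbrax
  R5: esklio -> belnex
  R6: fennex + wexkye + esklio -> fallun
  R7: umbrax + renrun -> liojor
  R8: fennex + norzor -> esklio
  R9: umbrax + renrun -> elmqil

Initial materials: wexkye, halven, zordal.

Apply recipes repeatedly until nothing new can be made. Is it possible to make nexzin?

Yes

Using R4, halven, wexkye, and zordal make umbrax.
halven -> norzor (R3).
Using R1, umbrax and norzor make fennex.
fennex + norzor -> esklio (R8).
Using R5, esklio makes belnex.
belnex + umbrax -> nexzin (R2).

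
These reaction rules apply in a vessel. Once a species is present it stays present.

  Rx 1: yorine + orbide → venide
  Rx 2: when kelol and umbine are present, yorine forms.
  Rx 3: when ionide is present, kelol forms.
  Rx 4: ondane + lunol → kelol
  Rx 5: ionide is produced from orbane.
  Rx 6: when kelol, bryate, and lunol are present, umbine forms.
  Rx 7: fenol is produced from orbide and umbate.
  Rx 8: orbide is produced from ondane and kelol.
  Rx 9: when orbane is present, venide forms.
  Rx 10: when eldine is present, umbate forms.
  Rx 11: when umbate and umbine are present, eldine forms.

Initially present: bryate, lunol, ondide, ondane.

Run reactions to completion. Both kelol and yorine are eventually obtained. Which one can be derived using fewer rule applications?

kelol

kelol: ondane and lunol present → kelol forms (Rx 4). [1 rule application]
yorine: ondane and lunol present → kelol forms (Rx 4). kelol, bryate, and lunol present → umbine forms (Rx 6). kelol and umbine present → yorine forms (Rx 2). [3 rule applications]
kelol needs fewer.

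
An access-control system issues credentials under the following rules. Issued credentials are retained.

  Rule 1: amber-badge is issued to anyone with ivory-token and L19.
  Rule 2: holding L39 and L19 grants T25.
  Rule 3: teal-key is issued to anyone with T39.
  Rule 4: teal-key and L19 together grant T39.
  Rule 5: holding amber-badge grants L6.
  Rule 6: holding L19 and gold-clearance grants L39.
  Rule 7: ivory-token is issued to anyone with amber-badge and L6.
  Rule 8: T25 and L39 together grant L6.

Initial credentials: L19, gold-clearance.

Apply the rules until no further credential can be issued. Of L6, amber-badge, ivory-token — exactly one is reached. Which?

Holding L19 and gold-clearance grants L39 (Rule 6).
Holding L39 and L19 grants T25 (Rule 2).
Holding T25 and L39 grants L6 (Rule 8).
ivory-token would need amber-badge and L6 (Rule 7), but amber-badge is never granted. amber-badge would need ivory-token and L19 (Rule 1), but ivory-token is never granted.

L6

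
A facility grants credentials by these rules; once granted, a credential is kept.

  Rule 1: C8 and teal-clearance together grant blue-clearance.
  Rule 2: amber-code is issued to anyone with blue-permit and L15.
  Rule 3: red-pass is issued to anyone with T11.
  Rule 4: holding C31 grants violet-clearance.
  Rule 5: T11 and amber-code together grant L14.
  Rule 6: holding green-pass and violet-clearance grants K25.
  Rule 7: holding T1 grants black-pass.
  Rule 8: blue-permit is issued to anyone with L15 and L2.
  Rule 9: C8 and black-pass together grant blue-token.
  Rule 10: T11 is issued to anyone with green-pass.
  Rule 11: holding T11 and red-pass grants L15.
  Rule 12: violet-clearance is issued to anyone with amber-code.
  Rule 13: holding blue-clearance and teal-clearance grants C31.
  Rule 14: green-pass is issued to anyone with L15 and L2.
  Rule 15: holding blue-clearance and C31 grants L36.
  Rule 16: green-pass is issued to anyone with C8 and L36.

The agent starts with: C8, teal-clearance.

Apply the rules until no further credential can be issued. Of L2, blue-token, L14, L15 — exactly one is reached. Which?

Holding C8 and teal-clearance grants blue-clearance (Rule 1).
Holding blue-clearance and teal-clearance grants C31 (Rule 13).
Holding blue-clearance and C31 grants L36 (Rule 15).
Holding C8 and L36 grants green-pass (Rule 16).
Holding green-pass grants T11 (Rule 10).
Holding T11 grants red-pass (Rule 3).
Holding T11 and red-pass grants L15 (Rule 11).
blue-token would need C8 and black-pass (Rule 9), but black-pass is never granted. No rule produces L2, and it is not given. L14 would need T11 and amber-code (Rule 5), but amber-code is never granted.

L15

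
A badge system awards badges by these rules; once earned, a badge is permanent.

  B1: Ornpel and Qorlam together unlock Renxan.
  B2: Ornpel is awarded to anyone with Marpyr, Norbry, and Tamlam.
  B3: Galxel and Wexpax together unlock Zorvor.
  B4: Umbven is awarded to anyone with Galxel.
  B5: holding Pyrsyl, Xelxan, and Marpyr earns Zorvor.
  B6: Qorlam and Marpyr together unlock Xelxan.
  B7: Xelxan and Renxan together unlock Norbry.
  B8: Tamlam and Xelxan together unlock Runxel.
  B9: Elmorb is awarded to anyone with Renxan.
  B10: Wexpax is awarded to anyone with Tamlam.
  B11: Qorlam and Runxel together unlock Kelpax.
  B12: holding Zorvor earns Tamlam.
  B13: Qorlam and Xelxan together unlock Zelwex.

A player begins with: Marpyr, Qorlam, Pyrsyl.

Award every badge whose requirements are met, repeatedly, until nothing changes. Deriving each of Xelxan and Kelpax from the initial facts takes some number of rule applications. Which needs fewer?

Xelxan

Xelxan: With Qorlam and Marpyr, Xelxan is earned (B6). [1 rule application]
Kelpax: With Qorlam and Marpyr, Xelxan is earned (B6). With Pyrsyl, Xelxan, and Marpyr, Zorvor is earned (B5). With Zorvor, Tamlam is earned (B12). With Tamlam and Xelxan, Runxel is earned (B8). With Qorlam and Runxel, Kelpax is earned (B11). [5 rule applications]
Xelxan needs fewer.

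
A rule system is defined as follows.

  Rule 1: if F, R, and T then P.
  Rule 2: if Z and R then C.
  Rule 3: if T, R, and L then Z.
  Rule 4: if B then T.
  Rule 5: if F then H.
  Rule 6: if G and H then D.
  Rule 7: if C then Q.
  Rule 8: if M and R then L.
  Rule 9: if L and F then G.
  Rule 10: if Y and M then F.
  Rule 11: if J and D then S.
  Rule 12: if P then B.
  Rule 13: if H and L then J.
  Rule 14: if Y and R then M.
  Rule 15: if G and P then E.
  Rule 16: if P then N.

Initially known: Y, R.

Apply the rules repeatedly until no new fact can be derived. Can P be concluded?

P would need F, R, and T (Rule 1), but T is never established.

No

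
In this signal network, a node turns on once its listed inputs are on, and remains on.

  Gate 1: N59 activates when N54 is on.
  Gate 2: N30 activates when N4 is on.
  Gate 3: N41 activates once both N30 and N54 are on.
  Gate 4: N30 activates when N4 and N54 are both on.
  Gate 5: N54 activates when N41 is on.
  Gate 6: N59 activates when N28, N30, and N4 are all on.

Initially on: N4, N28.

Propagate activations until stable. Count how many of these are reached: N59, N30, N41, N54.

2

Gate 2: N4 on → N30 on.
Gate 6: N28, N30, and N4 on → N59 on.
N59: reached.
N30: reached.
N41 would need N30 and N54 (Gate 3), but N54 never turns on.
N54 would need N41 (Gate 5), but N41 never turns on.
Reached: N59 and N30 — 2 of the 4.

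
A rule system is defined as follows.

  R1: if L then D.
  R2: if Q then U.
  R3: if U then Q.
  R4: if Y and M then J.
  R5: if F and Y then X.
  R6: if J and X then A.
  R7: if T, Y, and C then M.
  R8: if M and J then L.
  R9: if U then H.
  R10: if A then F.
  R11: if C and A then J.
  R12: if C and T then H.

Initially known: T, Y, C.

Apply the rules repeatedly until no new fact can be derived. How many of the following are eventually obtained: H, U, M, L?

3

From C and T, R12 gives H.
T, Y, and C hold, so M follows (R7).
From Y and M, R4 gives J.
From M and J, R8 gives L.
H: reached.
U would need Q (R2), but Q is never established.
M: reached.
L: reached.
Reached: H, M, and L — 3 of the 4.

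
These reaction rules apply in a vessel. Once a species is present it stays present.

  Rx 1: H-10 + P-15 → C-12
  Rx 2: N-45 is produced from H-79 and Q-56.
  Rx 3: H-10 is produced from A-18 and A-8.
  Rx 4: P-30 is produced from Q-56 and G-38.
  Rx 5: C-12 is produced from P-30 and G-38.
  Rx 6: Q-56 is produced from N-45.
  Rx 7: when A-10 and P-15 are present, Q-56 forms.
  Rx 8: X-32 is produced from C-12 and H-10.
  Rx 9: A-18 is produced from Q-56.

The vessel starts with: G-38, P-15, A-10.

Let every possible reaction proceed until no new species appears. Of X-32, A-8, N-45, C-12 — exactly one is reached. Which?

A-10 and P-15 present → Q-56 forms (Rx 7).
Q-56 and G-38 present → P-30 forms (Rx 4).
P-30 and G-38 present → C-12 forms (Rx 5).
N-45 would need H-79 and Q-56 (Rx 2), but H-79 never forms. X-32 would need C-12 and H-10 (Rx 8), but H-10 never forms. No rule produces A-8, and it is not given.

C-12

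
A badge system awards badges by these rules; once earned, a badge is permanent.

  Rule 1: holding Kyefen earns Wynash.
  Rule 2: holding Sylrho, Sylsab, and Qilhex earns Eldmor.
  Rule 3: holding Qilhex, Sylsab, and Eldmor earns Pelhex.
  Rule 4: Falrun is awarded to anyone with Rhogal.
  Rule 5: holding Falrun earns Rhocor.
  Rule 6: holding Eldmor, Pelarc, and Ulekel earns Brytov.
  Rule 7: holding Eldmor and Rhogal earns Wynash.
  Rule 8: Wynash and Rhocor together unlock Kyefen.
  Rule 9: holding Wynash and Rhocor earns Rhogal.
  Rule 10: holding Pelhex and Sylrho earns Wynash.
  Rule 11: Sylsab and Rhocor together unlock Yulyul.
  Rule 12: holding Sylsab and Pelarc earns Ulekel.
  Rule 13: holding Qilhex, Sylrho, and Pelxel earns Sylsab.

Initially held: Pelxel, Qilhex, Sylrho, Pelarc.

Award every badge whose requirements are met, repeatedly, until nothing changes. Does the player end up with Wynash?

Yes

With Qilhex, Sylrho, and Pelxel, Sylsab is earned (Rule 13).
With Sylrho, Sylsab, and Qilhex, Eldmor is earned (Rule 2).
With Qilhex, Sylsab, and Eldmor, Pelhex is earned (Rule 3).
With Pelhex and Sylrho, Wynash is earned (Rule 10).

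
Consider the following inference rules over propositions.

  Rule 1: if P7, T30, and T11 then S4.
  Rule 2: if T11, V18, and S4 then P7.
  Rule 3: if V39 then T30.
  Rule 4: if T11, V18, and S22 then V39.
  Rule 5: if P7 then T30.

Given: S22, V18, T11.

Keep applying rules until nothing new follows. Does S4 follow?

No

S4 would need P7, T30, and T11 (Rule 1), but P7 is never established.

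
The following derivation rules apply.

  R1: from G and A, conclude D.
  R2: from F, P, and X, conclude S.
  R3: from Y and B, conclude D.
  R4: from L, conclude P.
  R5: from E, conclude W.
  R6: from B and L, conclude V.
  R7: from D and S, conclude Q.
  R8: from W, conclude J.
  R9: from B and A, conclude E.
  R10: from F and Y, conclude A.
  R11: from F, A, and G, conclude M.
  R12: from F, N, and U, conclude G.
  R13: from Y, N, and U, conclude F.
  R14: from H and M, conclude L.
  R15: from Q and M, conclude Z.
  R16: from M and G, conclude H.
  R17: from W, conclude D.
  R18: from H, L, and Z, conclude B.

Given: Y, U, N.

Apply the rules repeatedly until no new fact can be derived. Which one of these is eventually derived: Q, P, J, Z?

Y, N, and U hold, so F follows (R13).
From F, N, and U, R12 gives G.
From F and Y, R10 gives A.
F, A, and G hold, so M follows (R11).
From M and G, R16 gives H.
From H and M, R14 gives L.
From L, R4 gives P.
Q would need D and S (R7), but S is never established. Z would need Q and M (R15), but Q is never established. J would need W (R8), but W is never established.

P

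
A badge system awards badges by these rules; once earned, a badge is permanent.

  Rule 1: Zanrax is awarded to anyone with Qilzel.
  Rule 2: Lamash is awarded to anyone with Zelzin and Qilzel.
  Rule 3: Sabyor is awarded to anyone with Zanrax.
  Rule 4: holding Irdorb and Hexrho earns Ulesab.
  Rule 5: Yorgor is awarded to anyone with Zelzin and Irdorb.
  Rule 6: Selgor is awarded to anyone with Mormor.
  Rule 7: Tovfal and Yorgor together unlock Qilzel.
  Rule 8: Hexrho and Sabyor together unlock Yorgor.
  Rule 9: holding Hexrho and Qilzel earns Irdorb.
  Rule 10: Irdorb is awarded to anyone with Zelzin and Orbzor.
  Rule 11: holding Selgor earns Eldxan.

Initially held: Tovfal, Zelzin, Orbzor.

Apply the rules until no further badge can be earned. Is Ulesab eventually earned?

No

Ulesab would need Irdorb and Hexrho (Rule 4), but Hexrho is never earned.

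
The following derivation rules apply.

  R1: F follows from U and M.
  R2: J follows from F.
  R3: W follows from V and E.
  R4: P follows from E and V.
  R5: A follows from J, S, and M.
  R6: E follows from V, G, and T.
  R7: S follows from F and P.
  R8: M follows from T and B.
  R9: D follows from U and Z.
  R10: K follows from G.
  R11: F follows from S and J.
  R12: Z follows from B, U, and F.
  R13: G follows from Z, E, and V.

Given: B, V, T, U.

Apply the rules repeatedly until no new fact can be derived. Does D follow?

Yes

From T and B, R8 gives M.
From U and M, R1 gives F.
From B, U, and F, R12 gives Z.
From U and Z, R9 gives D.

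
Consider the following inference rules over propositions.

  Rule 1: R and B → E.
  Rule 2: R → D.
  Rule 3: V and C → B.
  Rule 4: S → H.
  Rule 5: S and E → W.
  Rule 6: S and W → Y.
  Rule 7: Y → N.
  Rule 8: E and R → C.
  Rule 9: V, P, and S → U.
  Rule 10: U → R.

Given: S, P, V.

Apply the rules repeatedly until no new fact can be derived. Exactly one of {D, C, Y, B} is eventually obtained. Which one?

D

V, P, and S hold, so U follows (Rule 9).
From U, Rule 10 gives R.
R holds, so D follows (Rule 2).
Y would need S and W (Rule 6), but W is never established. B would need V and C (Rule 3), but C is never established. C would need E and R (Rule 8), but E is never established.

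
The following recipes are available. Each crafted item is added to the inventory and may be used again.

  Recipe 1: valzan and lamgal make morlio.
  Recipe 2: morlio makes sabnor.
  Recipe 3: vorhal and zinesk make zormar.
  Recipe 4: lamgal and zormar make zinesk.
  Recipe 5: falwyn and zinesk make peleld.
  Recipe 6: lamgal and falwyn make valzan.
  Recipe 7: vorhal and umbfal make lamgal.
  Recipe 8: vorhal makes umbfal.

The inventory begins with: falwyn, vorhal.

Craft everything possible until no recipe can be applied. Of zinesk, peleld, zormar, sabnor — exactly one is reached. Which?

sabnor

Using Recipe 8, vorhal makes umbfal.
Using Recipe 7, vorhal and umbfal make lamgal.
lamgal and falwyn → valzan (Recipe 6).
Using Recipe 1, valzan and lamgal make morlio.
morlio → sabnor (Recipe 2).
zormar would need vorhal and zinesk (Recipe 3), but zinesk is never obtained. zinesk would need lamgal and zormar (Recipe 4), but zormar is never obtained. peleld would need falwyn and zinesk (Recipe 5), but zinesk is never obtained.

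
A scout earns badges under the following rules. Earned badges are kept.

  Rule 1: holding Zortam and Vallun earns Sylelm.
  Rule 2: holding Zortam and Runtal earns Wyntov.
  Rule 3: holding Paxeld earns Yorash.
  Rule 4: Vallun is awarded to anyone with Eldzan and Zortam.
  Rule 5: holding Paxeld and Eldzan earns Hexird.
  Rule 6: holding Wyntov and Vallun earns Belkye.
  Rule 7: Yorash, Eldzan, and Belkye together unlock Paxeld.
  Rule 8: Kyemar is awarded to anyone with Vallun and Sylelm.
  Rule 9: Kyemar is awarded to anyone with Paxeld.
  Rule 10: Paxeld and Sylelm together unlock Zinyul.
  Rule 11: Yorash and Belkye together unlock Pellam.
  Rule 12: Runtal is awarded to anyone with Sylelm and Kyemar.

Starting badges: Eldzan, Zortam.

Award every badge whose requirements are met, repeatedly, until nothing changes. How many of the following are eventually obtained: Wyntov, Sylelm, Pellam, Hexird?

With Eldzan and Zortam, Vallun is earned (Rule 4).
With Zortam and Vallun, Sylelm is earned (Rule 1).
With Vallun and Sylelm, Kyemar is earned (Rule 8).
With Sylelm and Kyemar, Runtal is earned (Rule 12).
With Zortam and Runtal, Wyntov is earned (Rule 2).
Wyntov: reached.
Sylelm: reached.
Pellam would need Yorash and Belkye (Rule 11), but Yorash is never earned.
Hexird would need Paxeld and Eldzan (Rule 5), but Paxeld is never earned.
Reached: Wyntov and Sylelm — 2 of the 4.

2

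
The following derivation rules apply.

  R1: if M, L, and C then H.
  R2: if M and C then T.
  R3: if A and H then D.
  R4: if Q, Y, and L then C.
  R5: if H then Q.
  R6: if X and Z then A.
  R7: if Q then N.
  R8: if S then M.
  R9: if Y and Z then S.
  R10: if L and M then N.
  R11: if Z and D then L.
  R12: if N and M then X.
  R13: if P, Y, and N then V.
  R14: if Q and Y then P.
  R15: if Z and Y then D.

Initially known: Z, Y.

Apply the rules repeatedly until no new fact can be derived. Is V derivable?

V would need P, Y, and N (R13), but P is never established.

No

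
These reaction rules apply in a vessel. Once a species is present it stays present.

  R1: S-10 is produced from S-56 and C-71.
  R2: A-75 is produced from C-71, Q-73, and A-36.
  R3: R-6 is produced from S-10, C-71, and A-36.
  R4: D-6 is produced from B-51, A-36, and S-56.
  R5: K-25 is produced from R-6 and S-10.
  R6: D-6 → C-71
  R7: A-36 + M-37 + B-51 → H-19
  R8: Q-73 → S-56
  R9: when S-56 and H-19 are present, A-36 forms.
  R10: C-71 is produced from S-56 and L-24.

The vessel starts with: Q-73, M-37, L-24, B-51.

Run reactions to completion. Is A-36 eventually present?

No

A-36 would need S-56 and H-19 (R9), but H-19 never forms.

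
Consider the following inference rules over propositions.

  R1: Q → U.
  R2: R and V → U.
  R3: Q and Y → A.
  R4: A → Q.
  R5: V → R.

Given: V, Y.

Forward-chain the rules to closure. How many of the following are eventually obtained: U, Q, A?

1

From V, R5 gives R.
R and V hold, so U follows (R2).
U: reached.
Q would need A (R4), but A is never established.
A would need Q and Y (R3), but Q is never established.
Reached: U — 1 of the 3.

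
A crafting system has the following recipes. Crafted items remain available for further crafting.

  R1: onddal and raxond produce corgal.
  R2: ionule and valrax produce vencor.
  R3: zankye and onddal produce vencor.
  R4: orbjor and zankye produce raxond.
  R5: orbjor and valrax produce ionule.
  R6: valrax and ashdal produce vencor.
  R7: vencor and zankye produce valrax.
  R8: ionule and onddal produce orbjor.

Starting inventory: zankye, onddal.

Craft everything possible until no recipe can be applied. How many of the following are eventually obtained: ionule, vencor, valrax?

zankye and onddal → vencor (R3).
Using R7, vencor and zankye make valrax.
ionule would need orbjor and valrax (R5), but orbjor is never obtained.
vencor: reached.
valrax: reached.
Reached: vencor and valrax — 2 of the 3.

2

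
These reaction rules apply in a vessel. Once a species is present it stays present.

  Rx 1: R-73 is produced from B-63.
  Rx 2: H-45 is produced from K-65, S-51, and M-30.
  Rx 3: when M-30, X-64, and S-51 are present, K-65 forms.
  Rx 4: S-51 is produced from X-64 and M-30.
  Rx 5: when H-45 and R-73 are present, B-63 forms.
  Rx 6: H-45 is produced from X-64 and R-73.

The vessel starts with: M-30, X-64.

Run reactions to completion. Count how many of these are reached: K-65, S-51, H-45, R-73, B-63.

X-64 and M-30 present → S-51 forms (Rx 4).
M-30, X-64, and S-51 present → K-65 forms (Rx 3).
K-65, S-51, and M-30 present → H-45 forms (Rx 2).
K-65: reached.
S-51: reached.
H-45: reached.
R-73 would need B-63 (Rx 1), but B-63 never forms.
B-63 would need H-45 and R-73 (Rx 5), but R-73 never forms.
Reached: K-65, S-51, and H-45 — 3 of the 5.

3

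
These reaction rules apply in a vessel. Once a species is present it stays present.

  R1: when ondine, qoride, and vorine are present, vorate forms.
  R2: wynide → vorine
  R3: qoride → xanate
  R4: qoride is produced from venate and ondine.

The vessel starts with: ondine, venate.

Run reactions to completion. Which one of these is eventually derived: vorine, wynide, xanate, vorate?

venate and ondine present → qoride forms (R4).
qoride present → xanate forms (R3).
vorate would need ondine, qoride, and vorine (R1), but vorine never forms. No rule produces wynide, and it is not given. vorine would need wynide (R2), but wynide never forms.

xanate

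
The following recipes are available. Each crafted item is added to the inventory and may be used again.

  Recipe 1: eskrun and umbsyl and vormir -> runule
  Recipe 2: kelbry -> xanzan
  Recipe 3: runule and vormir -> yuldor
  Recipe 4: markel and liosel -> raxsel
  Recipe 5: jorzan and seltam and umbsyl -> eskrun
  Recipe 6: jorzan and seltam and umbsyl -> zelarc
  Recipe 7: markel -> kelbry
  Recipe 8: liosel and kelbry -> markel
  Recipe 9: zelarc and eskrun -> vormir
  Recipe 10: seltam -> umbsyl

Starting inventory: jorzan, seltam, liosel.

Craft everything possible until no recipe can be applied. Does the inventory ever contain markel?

No

markel would need liosel and kelbry (Recipe 8), but kelbry is never obtained.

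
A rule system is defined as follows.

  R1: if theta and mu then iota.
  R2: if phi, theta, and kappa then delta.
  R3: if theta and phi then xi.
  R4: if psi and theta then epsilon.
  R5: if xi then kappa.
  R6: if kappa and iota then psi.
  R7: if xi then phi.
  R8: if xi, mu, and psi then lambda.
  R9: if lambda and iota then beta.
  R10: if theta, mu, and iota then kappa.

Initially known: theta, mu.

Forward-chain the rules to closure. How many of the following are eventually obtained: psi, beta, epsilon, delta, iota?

theta and mu hold, so iota follows (R1).
theta, mu, and iota hold, so kappa follows (R10).
From kappa and iota, R6 gives psi.
psi and theta hold, so epsilon follows (R4).
psi: reached.
beta would need lambda and iota (R9), but lambda is never established.
epsilon: reached.
delta would need phi, theta, and kappa (R2), but phi is never established.
iota: reached.
Reached: psi, epsilon, and iota — 3 of the 5.

3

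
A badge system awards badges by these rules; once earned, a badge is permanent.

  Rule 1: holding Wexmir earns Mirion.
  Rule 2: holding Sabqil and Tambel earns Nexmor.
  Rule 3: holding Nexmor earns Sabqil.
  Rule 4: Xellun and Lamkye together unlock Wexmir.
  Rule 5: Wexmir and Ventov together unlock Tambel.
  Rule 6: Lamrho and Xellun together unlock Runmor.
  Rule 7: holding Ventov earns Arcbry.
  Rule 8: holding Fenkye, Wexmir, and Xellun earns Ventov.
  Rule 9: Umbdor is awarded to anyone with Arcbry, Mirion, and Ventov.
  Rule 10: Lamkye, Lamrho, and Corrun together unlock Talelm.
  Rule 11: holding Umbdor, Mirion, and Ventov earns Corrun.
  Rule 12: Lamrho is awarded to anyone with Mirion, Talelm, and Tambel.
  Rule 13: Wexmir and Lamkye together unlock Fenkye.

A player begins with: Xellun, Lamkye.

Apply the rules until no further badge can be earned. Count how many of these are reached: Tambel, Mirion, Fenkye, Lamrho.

3

With Xellun and Lamkye, Wexmir is earned (Rule 4).
With Wexmir and Lamkye, Fenkye is earned (Rule 13).
With Wexmir, Mirion is earned (Rule 1).
With Fenkye, Wexmir, and Xellun, Ventov is earned (Rule 8).
With Wexmir and Ventov, Tambel is earned (Rule 5).
Tambel: reached.
Mirion: reached.
Fenkye: reached.
Lamrho would need Mirion, Talelm, and Tambel (Rule 12), but Talelm is never earned.
Reached: Tambel, Mirion, and Fenkye — 3 of the 4.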